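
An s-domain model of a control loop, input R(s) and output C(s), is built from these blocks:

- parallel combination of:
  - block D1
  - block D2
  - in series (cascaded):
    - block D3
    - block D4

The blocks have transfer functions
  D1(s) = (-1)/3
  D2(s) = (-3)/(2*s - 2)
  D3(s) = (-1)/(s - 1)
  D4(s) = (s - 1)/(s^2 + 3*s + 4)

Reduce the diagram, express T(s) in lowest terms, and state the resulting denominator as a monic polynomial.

Step 1. multiply D3, D4 (series); result (-1)/(s^2 + 3*s + 4)
Step 2. reduce the parallel group D1, D2, (D3*D4); result (-2*s^3 - 13*s^2 - 35*s - 22)/(6*s^3 + 12*s^2 + 6*s - 24)
The result of step 2 is T(s) in lowest terms. Its denominator has leading coefficient 6; dividing the denominator through by 6 makes it monic.

Therefore the answer is s^3 + 2*s^2 + s - 4.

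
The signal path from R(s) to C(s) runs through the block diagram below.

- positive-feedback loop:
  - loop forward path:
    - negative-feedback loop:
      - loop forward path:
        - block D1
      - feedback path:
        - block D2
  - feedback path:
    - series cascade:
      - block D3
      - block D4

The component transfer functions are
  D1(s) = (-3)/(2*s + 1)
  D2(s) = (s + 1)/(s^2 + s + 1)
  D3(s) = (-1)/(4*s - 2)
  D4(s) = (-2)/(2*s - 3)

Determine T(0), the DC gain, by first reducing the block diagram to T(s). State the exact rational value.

[1] reduce the feedback loop with forward D1 and return D2, giving (-3*s^2 - 3*s - 3)/(2*s^3 + 3*s^2 - 2)
[2] combine D3, D4 in series, giving 1/(4*s^2 - 8*s + 3)
[3] close the feedback loop around [D1/(1+D1*D2)], (D3*D4), giving (-12*s^4 + 12*s^3 + 3*s^2 + 15*s - 9)/(8*s^5 - 4*s^4 - 18*s^3 + 4*s^2 + 19*s - 3)
DC gain: substitute s = 0 into T(s) from step 3: T(0) = -9/(-3) = 3.

Therefore the answer is 3.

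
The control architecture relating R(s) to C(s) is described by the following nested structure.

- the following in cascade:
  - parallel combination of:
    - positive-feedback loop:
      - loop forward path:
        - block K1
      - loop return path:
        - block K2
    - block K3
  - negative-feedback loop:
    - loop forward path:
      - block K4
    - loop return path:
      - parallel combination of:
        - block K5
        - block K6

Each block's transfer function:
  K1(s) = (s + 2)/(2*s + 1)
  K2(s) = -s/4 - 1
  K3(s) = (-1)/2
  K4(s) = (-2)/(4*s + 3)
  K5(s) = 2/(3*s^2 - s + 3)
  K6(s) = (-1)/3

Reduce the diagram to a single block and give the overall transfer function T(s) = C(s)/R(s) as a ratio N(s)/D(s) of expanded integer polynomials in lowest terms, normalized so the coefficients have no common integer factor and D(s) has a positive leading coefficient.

The answer is (9*s^4 + 51*s^3 - 45*s^2 + 66*s - 36)/(36*s^5 + 525*s^4 + 751*s^3 + 623*s^2 + 594*s + 252).

Reasoning:
Step 1: reduce the feedback loop with forward K1 and return K2 gives (4*s + 8)/(s^2 + 14*s + 12)
Step 2: parallel reduction of [K1/(1-K1*K2)], K3 gives (-s^2 - 6*s + 4)/(2*s^2 + 28*s + 24)
Step 3: add K5, K6 (parallel) gives (-3*s^2 + s + 3)/(9*s^2 - 3*s + 9)
Step 4: reduce the feedback loop with forward K4 and return (K5+K6) gives (-18*s^2 + 6*s - 18)/(36*s^3 + 21*s^2 + 25*s + 21)
Step 5: combine ([K1/(1-K1*K2)]+K3), [K4/(1+K4*(K5+K6))] in series: this yields T(s), and no further normalization is needed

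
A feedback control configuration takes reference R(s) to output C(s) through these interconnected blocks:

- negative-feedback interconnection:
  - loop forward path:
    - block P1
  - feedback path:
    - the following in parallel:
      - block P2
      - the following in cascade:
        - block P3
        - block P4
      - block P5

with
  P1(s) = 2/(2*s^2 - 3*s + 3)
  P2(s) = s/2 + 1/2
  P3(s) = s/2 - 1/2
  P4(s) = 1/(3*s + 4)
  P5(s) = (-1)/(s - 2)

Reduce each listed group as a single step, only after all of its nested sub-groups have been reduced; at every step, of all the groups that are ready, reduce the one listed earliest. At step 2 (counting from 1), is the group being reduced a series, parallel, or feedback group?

Step 1: cascade P3, P4
Step 2: reduce the parallel group P2, (P3*P4), P5
Step 3: feedback reduction of P1, (P2+(P3*P4)+P5)
Step 2 collapses a parallel group.

Final answer: parallel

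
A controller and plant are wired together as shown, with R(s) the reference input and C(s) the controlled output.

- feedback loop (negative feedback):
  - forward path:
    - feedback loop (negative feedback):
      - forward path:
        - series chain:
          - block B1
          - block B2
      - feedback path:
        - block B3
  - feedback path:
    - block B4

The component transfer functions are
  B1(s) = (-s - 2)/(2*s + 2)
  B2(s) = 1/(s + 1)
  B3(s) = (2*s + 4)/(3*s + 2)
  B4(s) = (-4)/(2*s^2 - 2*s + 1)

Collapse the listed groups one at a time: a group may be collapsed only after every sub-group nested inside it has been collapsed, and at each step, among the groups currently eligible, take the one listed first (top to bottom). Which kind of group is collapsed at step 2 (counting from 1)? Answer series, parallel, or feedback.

[1] reduce the series chain B1, B2
[2] reduce the feedback loop with forward (B1*B2) and return B3
[3] close the feedback loop around [(B1*B2)/(1+(B1*B2)*B3)], B4
Step 2 collapses a feedback group.

Therefore the answer is feedback.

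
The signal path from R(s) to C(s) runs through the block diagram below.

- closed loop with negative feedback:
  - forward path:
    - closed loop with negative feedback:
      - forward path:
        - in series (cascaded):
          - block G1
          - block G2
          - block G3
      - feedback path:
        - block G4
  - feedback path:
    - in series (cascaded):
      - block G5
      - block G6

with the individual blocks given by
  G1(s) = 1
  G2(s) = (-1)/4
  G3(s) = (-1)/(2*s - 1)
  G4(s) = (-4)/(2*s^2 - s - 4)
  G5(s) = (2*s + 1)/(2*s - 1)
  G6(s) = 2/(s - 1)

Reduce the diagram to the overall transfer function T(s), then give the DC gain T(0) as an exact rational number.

The answer is -1.

Reasoning:
[1] series reduction of G1, G2, G3 gives 1/(8*s - 4)
[2] reduce the feedback loop with forward (G1*G2*G3) and return G4 gives (2*s^2 - s - 4)/(16*s^3 - 16*s^2 - 28*s + 12)
[3] combine G5, G6 in series gives (4*s + 2)/(2*s^2 - 3*s + 1)
[4] close the feedback loop around [(G1*G2*G3)/(1+(G1*G2*G3)*G4)], (G5*G6) gives (4*s^4 - 8*s^3 - 3*s^2 + 11*s - 4)/(32*s^5 - 80*s^4 + 16*s^3 + 92*s^2 - 82*s + 4)
DC gain: substitute s = 0 into T(s) from step 4: T(0) = -4/4 = -1.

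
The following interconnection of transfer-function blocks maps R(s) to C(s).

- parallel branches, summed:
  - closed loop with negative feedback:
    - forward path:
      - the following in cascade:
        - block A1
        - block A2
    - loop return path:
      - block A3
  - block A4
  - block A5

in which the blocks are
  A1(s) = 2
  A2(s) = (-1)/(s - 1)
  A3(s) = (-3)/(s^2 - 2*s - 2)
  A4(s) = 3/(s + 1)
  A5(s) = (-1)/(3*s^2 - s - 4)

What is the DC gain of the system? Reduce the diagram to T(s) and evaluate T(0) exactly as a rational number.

First reduce the diagram to T(s).

1. combine A1, A2 in series: (-2)/(s - 1)
2. collapse the loop ((A1*A2) forward, A3 return): (-2*s^2 + 4*s + 4)/(s^3 - 3*s^2 + 8)
3. reduce the parallel group [(A1*A2)/(1+(A1*A2)*A3)], A4, A5: (3*s^4 - 26*s^3 + 55*s^2 + 52*s - 120)/(3*s^5 - 10*s^4 - s^3 + 36*s^2 - 8*s - 32)
DC gain: substitute s = 0 into T(s) from step 3: T(0) = -120/(-32) = 15/4.

Answer: 15/4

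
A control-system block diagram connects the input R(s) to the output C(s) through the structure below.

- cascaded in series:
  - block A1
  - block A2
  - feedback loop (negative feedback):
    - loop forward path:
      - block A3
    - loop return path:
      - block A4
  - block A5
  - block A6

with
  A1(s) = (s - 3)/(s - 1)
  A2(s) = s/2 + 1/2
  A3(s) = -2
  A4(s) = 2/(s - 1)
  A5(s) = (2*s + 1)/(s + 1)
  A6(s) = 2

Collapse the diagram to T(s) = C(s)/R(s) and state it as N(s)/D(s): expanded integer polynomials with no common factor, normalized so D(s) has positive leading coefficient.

Reducing step by step:

Step 1: collapse the loop (A3 forward, A4 return) = (2 - 2*s)/(s - 5)
Step 2: multiply A1, A2, [A3/(1+A3*A4)], A5, A6 (series); the result is T(s) itself (integer coefficients, no common factor, positive leading denominator coefficient)

Answer: (-4*s^2 + 10*s + 6)/(s - 5)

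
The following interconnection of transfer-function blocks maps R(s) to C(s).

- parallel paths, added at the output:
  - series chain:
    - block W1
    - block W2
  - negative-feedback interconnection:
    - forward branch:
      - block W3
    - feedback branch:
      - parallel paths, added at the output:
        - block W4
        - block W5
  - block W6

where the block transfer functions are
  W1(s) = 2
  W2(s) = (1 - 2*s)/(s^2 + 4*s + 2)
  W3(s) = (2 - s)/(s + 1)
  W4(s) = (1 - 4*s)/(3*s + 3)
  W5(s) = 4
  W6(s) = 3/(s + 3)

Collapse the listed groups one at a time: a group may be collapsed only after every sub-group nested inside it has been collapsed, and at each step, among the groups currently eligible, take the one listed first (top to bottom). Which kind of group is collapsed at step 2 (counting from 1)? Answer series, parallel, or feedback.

The answer is parallel.

Reasoning:
1. combine W1, W2 in series
2. add W4, W5 (parallel)
3. apply the feedback formula to W3, (W4+W5)
4. sum the parallel branches (W1*W2), [W3/(1+W3*(W4+W5))], W6
So the answer for step 2 is parallel.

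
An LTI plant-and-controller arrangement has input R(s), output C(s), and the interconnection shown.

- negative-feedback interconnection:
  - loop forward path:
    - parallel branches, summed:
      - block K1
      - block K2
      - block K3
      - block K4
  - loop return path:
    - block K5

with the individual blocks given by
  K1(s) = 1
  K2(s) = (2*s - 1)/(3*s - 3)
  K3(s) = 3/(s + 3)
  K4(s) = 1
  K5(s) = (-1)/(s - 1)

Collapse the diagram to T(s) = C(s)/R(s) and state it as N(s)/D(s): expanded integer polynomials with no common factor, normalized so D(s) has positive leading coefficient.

First reduce the diagram to T(s).

(1) combine K1, K2, K3, K4 in parallel = (8*s^2 + 26*s - 30)/(3*s^2 + 6*s - 9)
(2) reduce the feedback loop with forward (K1+K2+K3+K4) and return K5; the result is T(s) itself (integer coefficients, no common factor, positive leading denominator coefficient)

Answer: (8*s^3 + 18*s^2 - 56*s + 30)/(3*s^3 - 5*s^2 - 41*s + 39)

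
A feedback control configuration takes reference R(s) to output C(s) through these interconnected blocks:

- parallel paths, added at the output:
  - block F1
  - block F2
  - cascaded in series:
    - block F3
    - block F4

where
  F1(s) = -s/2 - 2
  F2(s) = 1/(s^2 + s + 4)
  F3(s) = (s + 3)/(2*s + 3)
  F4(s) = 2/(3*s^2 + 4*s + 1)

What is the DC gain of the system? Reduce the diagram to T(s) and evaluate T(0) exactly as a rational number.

Reducing step by step:

Step 1: cascade F3, F4 = (2*s + 6)/(6*s^3 + 17*s^2 + 14*s + 3)
Step 2: parallel reduction of F1, F2, (F3*F4) = (-6*s^6 - 47*s^5 - 147*s^4 - 289*s^3 - 349*s^2 - 192*s + 6)/(12*s^5 + 46*s^4 + 110*s^3 + 170*s^2 + 118*s + 24)
Evaluating the step-2 result (the overall T(s)) at s = 0 gives T(0) = 6/24 = 1/4.

Answer: 1/4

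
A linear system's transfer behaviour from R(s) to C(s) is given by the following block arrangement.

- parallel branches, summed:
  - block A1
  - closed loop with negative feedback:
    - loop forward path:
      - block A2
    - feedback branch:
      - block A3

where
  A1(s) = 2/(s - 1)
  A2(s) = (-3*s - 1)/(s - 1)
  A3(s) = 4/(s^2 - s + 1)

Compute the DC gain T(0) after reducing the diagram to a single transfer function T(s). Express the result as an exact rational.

Step 1 - apply the feedback formula to A2, A3, giving (-3*s^3 + 2*s^2 - 2*s - 1)/(s^3 - 2*s^2 - 10*s - 5)
Step 2 - sum the parallel branches A1, [A2/(1+A2*A3)], giving (-3*s^4 + 7*s^3 - 8*s^2 - 19*s - 9)/(s^4 - 3*s^3 - 8*s^2 + 5*s + 5)
Step 2 gives the overall T(s). Then T(0) = -9/5.

Final answer: -9/5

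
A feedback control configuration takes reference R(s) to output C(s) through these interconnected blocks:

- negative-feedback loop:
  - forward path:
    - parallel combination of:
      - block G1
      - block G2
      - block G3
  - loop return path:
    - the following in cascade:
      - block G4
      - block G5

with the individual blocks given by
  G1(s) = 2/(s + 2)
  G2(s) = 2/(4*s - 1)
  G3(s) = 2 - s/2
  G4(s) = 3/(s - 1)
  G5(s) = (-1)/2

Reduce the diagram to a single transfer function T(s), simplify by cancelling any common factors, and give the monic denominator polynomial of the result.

Step 1. sum the parallel branches G1, G2, G3 -> (-4*s^3 + 9*s^2 + 50*s - 4)/(8*s^2 + 14*s - 4)
Step 2. series reduction of G4, G5 -> (-3)/(2*s - 2)
Step 3. feedback reduction of (G1+G2+G3), (G4*G5) -> (-8*s^4 + 26*s^3 + 82*s^2 - 108*s + 8)/(28*s^3 - 15*s^2 - 186*s + 20)
The result of step 3 is T(s) in lowest terms. Its denominator has leading coefficient 28; dividing the denominator through by 28 makes it monic.

Final answer: s^3 - 15*s^2/28 - 93*s/14 + 5/7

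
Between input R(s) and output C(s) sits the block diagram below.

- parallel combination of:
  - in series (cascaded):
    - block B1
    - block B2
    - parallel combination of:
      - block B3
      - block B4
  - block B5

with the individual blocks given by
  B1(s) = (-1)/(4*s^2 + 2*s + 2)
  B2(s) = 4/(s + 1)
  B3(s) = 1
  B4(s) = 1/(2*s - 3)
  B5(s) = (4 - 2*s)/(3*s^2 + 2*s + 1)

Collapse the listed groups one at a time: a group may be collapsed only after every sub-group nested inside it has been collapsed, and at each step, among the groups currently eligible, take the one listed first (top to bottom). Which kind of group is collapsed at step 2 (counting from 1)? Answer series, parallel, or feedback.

Reducing step by step:

1. add B3, B4 (parallel)
2. combine B1, B2, (B3+B4) in series
3. reduce the parallel group (B1*B2*(B3+B4)), B5
At step 2 the group reduced is series.

Answer: series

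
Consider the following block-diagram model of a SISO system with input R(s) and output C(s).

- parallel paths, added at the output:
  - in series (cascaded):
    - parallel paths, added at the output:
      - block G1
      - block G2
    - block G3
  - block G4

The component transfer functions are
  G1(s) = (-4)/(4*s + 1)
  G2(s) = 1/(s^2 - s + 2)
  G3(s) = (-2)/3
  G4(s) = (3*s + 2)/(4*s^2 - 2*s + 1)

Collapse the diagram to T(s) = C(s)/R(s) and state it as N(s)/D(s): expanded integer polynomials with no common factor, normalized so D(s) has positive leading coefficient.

[1] add G1, G2 (parallel) -> (-4*s^2 + 8*s - 7)/(4*s^3 - 3*s^2 + 7*s + 2)
[2] combine (G1+G2), G3 in series -> (8*s^2 - 16*s + 14)/(12*s^3 - 9*s^2 + 21*s + 6)
[3] reduce the parallel group ((G1+G2)*G3), G4: this yields T(s), and no further normalization is needed

Hence the answer: (68*s^4 - 83*s^3 + 141*s^2 + 16*s + 26)/(48*s^5 - 60*s^4 + 114*s^3 - 27*s^2 + 9*s + 6)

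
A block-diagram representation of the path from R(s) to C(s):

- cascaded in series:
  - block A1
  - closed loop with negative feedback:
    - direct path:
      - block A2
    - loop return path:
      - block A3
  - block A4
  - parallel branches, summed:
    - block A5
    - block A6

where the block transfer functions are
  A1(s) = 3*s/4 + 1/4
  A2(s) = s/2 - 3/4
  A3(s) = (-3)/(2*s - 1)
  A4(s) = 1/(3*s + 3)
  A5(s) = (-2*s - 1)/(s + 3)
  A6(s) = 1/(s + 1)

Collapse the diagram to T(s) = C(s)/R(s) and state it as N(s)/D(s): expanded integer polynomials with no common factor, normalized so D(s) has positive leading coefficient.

Answer: (-12*s^5 + 8*s^4 + 31*s^3 - 24*s^2 - 2*s + 3)/(12*s^4 + 90*s^3 + 234*s^2 + 246*s + 90)

Working:
[1] feedback reduction of A2, A3 gives (4*s^2 - 8*s + 3)/(2*s + 5)
[2] parallel reduction of A5, A6 gives (-2*s^2 - 2*s + 2)/(s^2 + 4*s + 3)
[3] multiply A1, [A2/(1+A2*A3)], A4, (A5+A6) (series) - this is the overall T(s), already in the required normalized form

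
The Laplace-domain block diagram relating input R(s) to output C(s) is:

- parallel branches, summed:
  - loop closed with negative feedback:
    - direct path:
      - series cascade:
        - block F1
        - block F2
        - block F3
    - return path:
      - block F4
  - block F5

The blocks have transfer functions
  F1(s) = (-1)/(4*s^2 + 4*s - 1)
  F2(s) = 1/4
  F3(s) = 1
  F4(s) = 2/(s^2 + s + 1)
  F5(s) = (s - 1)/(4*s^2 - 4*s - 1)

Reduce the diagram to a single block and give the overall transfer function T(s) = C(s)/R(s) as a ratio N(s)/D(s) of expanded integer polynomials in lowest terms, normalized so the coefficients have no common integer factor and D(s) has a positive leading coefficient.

The answer is (16*s^5 + 12*s^4 - 4*s^3 - 15*s^2 - 13*s + 7)/(64*s^6 + 64*s^5 - 32*s^4 - 96*s^3 - 100*s^2 + 12*s + 6).

Reasoning:
Step 1: reduce the series chain F1, F2, F3, giving (-1)/(16*s^2 + 16*s - 4)
Step 2: reduce the feedback loop with forward (F1*F2*F3) and return F4, giving (-s^2 - s - 1)/(16*s^4 + 32*s^3 + 28*s^2 + 12*s - 6)
Step 3: sum the parallel branches [(F1*F2*F3)/(1+(F1*F2*F3)*F4)], F5, giving the overall T(s)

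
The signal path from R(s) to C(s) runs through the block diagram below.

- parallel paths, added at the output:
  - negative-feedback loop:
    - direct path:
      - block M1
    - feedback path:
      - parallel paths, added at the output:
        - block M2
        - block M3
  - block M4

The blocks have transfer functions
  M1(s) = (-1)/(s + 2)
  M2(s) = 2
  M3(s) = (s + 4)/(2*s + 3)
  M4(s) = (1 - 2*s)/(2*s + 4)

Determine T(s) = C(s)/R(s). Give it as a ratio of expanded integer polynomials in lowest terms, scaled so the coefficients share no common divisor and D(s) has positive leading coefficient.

The answer is (-2*s^2 + s - 4)/(2*s^2 + 2*s - 4).

Reasoning:
Step 1: parallel reduction of M2, M3, giving (5*s + 10)/(2*s + 3)
Step 2: apply the feedback formula to M1, (M2+M3), giving (-2*s - 3)/(2*s^2 + 2*s - 4)
Step 3: sum the parallel branches [M1/(1+M1*(M2+M3))], M4, which is the overall transfer function T(s) = C(s)/R(s) in lowest terms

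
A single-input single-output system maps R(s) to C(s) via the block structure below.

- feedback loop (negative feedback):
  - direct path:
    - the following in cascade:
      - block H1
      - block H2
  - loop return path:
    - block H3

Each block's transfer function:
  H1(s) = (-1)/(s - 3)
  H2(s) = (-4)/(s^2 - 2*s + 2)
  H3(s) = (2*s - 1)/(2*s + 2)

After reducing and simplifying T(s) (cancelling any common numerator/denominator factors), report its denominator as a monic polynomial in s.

Step 1. combine H1, H2 in series; result 4/(s^3 - 5*s^2 + 8*s - 6)
Step 2. close the feedback loop around (H1*H2), H3; result (4*s + 4)/(s^4 - 4*s^3 + 3*s^2 + 6*s - 8)
That last expression is T(s), already simplified, and its denominator is already monic.

Hence the answer: s^4 - 4*s^3 + 3*s^2 + 6*s - 8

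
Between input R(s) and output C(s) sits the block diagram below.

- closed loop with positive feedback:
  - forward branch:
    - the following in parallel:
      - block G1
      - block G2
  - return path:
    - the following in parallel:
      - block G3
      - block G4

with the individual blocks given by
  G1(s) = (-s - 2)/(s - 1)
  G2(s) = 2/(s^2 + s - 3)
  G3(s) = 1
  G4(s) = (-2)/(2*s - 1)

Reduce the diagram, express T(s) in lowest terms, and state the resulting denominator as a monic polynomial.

First reduce the diagram to T(s).

(1) parallel reduction of G1, G2 = (-s^3 - 3*s^2 + 3*s + 4)/(s^3 - 4*s + 3)
(2) parallel reduction of G3, G4 = (2*s - 3)/(2*s - 1)
(3) apply the feedback formula to (G1+G2), (G3+G4) = (-2*s^4 - 5*s^3 + 9*s^2 + 5*s - 4)/(4*s^4 + 2*s^3 - 23*s^2 + 11*s + 9)
Step 3 gives the fully reduced T(s), with no common factor left to cancel. The denominator's leading coefficient is 4, so divide each of its coefficients by 4 to get the monic form.

Answer: s^4 + s^3/2 - 23*s^2/4 + 11*s/4 + 9/4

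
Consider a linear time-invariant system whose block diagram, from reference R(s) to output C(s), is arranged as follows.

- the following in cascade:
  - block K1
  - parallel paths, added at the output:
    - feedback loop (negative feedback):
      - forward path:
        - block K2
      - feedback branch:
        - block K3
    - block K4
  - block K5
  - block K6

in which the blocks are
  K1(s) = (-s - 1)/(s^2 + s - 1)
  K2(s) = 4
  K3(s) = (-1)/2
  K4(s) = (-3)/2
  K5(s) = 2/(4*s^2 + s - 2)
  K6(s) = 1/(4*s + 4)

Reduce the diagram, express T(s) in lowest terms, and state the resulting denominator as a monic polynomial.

Answer: s^4 + 5*s^3/4 - 5*s^2/4 - 3*s/4 + 1/2

Working:
[1] reduce the feedback loop with forward K2 and return K3, giving -4
[2] parallel reduction of [K2/(1+K2*K3)], K4, giving (-11)/2
[3] reduce the series chain K1, ([K2/(1+K2*K3)]+K4), K5, K6, giving 11/(16*s^4 + 20*s^3 - 20*s^2 - 12*s + 8)
Step 3 gives the fully reduced T(s), with no common factor left to cancel. The denominator's leading coefficient is 16, so divide each of its coefficients by 16 to get the monic form.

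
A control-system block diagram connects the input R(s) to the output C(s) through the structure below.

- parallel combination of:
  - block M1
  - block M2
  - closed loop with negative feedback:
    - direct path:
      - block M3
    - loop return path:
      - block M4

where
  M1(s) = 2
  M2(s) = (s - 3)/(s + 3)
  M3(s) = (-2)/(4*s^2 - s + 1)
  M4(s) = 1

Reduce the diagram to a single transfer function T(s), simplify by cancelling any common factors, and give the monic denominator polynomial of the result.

Step 1. collapse the loop (M3 forward, M4 return) gives (-2)/(4*s^2 - s - 1)
Step 2. add M1, M2, [M3/(1+M3*M4)] (parallel) gives (12*s^3 + 9*s^2 - 8*s - 9)/(4*s^3 + 11*s^2 - 4*s - 3)
The result of step 2 is T(s) in lowest terms. Its denominator has leading coefficient 4; dividing the denominator through by 4 makes it monic.

Final answer: s^3 + 11*s^2/4 - s - 3/4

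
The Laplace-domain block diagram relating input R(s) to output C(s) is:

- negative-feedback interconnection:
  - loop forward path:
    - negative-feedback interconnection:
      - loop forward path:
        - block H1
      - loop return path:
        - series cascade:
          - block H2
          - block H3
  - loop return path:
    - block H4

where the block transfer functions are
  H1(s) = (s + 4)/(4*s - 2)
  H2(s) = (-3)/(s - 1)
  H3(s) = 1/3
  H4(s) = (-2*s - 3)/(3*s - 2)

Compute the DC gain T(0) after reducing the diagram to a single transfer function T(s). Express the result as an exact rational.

First reduce the diagram to T(s).

1. series reduction of H2, H3; result (-1)/(s - 1)
2. reduce the feedback loop with forward H1 and return (H2*H3); result (s^2 + 3*s - 4)/(4*s^2 - 7*s - 2)
3. reduce the feedback loop with forward [H1/(1+H1*(H2*H3))] and return H4; result (3*s^3 + 7*s^2 - 18*s + 8)/(10*s^3 - 38*s^2 + 7*s + 16)
DC gain: substitute s = 0 into T(s) from step 3: T(0) = 8/16 = 1/2.

Answer: 1/2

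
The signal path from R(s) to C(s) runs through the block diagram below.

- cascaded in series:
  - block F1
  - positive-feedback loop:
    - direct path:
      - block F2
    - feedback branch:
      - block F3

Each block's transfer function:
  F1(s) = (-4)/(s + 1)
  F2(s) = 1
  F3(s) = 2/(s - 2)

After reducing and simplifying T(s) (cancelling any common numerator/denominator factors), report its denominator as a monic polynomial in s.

First reduce the diagram to T(s).

Step 1: apply the feedback formula to F2, F3 = (s - 2)/(s - 4)
Step 2: multiply F1, [F2/(1-F2*F3)] (series) = (8 - 4*s)/(s^2 - 3*s - 4)
The result of step 2 is T(s) in lowest terms. Its denominator already has leading coefficient 1, so it is monic as it stands.

Answer: s^2 - 3*s - 4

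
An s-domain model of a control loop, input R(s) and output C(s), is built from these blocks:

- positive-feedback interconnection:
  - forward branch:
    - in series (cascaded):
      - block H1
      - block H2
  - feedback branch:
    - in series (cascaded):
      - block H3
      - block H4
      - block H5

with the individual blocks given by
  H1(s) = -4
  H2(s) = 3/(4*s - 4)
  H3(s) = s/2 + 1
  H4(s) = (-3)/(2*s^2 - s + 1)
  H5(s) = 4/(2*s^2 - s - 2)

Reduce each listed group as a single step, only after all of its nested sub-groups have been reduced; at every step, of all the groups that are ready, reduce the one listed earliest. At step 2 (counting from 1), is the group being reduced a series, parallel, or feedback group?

The answer is series.

Reasoning:
Step 1: cascade H1, H2
Step 2: reduce the series chain H3, H4, H5
Step 3: feedback reduction of (H1*H2), (H3*H4*H5)
So the answer for step 2 is series.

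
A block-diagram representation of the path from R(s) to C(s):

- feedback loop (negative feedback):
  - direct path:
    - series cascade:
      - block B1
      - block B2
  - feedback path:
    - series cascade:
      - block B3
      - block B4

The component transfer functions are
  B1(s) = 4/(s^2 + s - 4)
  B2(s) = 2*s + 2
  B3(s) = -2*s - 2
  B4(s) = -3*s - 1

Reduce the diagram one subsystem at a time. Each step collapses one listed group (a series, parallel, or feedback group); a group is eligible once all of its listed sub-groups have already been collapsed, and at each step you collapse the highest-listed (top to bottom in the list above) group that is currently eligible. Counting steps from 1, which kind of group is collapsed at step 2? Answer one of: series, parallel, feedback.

(1) cascade B1, B2
(2) reduce the series chain B3, B4
(3) reduce the feedback loop with forward (B1*B2) and return (B3*B4)
At step 2 the group reduced is series.

Hence the answer: series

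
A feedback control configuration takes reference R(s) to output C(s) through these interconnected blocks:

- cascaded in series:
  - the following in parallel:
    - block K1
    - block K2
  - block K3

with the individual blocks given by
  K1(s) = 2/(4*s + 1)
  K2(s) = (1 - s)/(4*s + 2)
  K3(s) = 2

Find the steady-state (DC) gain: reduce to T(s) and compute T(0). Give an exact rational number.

The answer is 5.

Reasoning:
Step 1 - reduce the parallel group K1, K2 gives (-4*s^2 + 11*s + 5)/(16*s^2 + 12*s + 2)
Step 2 - reduce the series chain (K1+K2), K3 gives (-4*s^2 + 11*s + 5)/(8*s^2 + 6*s + 1)
DC gain: substitute s = 0 into T(s) from step 2: T(0) = 5/1 = 5.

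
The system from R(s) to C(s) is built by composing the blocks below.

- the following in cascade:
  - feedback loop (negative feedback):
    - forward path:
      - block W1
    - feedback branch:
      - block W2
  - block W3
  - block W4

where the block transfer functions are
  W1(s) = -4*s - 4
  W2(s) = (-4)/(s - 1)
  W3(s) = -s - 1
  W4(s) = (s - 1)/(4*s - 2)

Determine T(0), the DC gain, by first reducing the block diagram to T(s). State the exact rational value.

1. reduce the feedback loop with forward W1 and return W2 = (4 - 4*s^2)/(17*s + 15)
2. multiply [W1/(1+W1*W2)], W3, W4 (series) = (2*s^4 - 4*s^2 + 2)/(34*s^2 + 13*s - 15)
That last expression is T(s); at s = 0 only the constant terms survive, so T(0) = 2/(-15) = -2/15.

Answer: -2/15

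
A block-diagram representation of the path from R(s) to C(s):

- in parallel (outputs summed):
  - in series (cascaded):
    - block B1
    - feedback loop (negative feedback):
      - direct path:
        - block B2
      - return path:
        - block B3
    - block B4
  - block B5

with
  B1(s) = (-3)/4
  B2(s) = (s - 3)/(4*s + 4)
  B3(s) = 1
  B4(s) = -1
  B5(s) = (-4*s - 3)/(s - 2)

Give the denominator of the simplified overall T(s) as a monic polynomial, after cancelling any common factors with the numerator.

First reduce the diagram to T(s).

1. close the feedback loop around B2, B3 gives (s - 3)/(5*s + 1)
2. series reduction of B1, [B2/(1+B2*B3)], B4 gives (3*s - 9)/(20*s + 4)
3. reduce the parallel group (B1*[B2/(1+B2*B3)]*B4), B5 gives (-77*s^2 - 91*s + 6)/(20*s^2 - 36*s - 8)
Step 3 gives the fully reduced T(s), with no common factor left to cancel. The denominator's leading coefficient is 20, so divide each of its coefficients by 20 to get the monic form.

Answer: s^2 - 9*s/5 - 2/5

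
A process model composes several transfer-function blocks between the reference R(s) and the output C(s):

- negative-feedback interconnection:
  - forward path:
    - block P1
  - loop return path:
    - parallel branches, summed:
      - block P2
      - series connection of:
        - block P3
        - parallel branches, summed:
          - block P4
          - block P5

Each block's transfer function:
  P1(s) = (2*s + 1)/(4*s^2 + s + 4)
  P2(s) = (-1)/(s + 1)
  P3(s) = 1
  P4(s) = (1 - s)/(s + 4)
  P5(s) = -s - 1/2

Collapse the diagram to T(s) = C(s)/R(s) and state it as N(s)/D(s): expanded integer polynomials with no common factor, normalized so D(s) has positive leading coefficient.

The answer is (4*s^3 + 22*s^2 + 26*s + 8)/(4*s^4 + 14*s^3 + 7*s^2 + 13*s + 22).

Reasoning:
1. combine P4, P5 in parallel gives (-2*s^2 - 11*s - 2)/(2*s + 8)
2. cascade P3, (P4+P5) gives (-2*s^2 - 11*s - 2)/(2*s + 8)
3. reduce the parallel group P2, (P3*(P4+P5)) gives (-2*s^3 - 13*s^2 - 15*s - 10)/(2*s^2 + 10*s + 8)
4. feedback reduction of P1, (P2+(P3*(P4+P5))) - this is the overall T(s), already in the required normalized form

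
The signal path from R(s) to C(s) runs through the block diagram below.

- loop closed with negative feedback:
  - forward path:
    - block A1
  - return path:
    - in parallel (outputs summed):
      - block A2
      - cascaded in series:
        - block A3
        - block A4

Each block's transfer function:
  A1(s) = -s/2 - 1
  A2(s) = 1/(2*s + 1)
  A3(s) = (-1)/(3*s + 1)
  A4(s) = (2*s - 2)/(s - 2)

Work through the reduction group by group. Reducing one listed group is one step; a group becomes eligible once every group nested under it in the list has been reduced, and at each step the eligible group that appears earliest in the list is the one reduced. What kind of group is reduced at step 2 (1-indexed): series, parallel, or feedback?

Answer: parallel

Working:
1. combine A3, A4 in series
2. parallel reduction of A2, (A3*A4)
3. feedback reduction of A1, (A2+(A3*A4))
At step 2 the group reduced is parallel.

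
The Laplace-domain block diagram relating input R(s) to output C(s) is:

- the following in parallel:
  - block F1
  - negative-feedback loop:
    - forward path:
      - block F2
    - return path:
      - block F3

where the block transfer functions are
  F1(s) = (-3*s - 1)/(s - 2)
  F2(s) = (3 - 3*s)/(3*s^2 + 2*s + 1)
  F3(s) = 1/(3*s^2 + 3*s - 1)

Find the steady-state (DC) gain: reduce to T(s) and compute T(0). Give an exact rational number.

Answer: -1

Working:
1. close the feedback loop around F2, F3 = (-9*s^3 + 12*s - 3)/(9*s^4 + 15*s^3 + 6*s^2 - 2*s + 2)
2. parallel reduction of F1, [F2/(1+F2*F3)] = (-27*s^5 - 63*s^4 - 15*s^3 + 12*s^2 - 31*s + 4)/(9*s^5 - 3*s^4 - 24*s^3 - 14*s^2 + 6*s - 4)
Step 2 gives the overall T(s). Then T(0) = 4/(-4) = -1.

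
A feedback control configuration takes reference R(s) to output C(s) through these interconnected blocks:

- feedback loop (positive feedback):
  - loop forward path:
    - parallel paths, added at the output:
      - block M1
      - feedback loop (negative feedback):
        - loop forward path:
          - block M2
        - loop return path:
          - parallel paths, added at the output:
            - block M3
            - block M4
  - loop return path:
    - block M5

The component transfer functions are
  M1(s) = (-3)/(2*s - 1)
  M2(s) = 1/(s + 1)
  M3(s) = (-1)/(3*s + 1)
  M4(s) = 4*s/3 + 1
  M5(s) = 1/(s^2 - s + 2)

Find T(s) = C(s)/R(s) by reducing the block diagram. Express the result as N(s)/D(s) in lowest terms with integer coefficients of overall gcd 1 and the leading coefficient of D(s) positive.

Reducing step by step:

(1) combine M3, M4 in parallel gives (12*s^2 + 13*s)/(9*s + 3)
(2) reduce the feedback loop with forward M2 and return (M3+M4) gives (9*s + 3)/(21*s^2 + 25*s + 3)
(3) combine M1, [M2/(1+M2*(M3+M4))] in parallel gives (-45*s^2 - 78*s - 12)/(42*s^3 + 29*s^2 - 19*s - 3)
(4) feedback reduction of (M1+[M2/(1+M2*(M3+M4))]), M5, giving the overall T(s)

Answer: (-45*s^4 - 33*s^3 - 24*s^2 - 144*s - 24)/(42*s^5 - 13*s^4 + 36*s^3 + 119*s^2 + 43*s + 6)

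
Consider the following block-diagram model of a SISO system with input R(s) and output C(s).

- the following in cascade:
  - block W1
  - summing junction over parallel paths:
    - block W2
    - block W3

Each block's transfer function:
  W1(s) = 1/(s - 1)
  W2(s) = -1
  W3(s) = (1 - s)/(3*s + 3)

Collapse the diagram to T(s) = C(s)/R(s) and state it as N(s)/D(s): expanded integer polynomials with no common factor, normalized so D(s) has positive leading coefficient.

Step 1. add W2, W3 (parallel) -> (-4*s - 2)/(3*s + 3)
Step 2. reduce the series chain W1, (W2+W3); the result is T(s) itself (integer coefficients, no common factor, positive leading denominator coefficient)

Final answer: (-4*s - 2)/(3*s^2 - 3)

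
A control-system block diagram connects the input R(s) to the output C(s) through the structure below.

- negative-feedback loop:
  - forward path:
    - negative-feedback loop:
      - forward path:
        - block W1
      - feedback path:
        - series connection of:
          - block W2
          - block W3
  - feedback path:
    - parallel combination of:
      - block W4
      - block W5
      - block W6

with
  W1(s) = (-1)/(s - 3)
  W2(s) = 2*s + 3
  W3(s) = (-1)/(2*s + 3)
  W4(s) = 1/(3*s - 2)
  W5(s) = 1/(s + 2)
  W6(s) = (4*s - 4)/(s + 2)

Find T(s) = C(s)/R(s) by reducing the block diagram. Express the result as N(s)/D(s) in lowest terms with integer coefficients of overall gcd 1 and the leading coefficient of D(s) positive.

The answer is (-3*s^2 - 4*s + 4)/(3*s^3 - 14*s^2 + 4*s).

Reasoning:
Step 1. combine W2, W3 in series = -1
Step 2. collapse the loop (W1 forward, (W2*W3) return) = (-1)/(s - 2)
Step 3. sum the parallel branches W4, W5, W6 = (12*s^2 - 16*s + 8)/(3*s^2 + 4*s - 4)
Step 4. feedback reduction of [W1/(1+W1*(W2*W3))], (W4+W5+W6), which is the overall transfer function T(s) = C(s)/R(s) in lowest terms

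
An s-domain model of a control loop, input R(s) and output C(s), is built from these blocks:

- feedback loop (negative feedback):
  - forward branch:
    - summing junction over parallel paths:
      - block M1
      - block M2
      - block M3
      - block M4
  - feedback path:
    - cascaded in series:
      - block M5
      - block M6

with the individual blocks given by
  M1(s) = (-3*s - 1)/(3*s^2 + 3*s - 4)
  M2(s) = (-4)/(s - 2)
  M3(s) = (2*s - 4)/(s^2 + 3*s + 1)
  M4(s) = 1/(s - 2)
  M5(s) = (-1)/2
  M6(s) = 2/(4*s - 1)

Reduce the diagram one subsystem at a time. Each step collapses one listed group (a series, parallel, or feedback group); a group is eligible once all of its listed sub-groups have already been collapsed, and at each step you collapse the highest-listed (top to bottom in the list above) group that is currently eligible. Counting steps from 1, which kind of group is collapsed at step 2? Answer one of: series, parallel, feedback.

Step 1 - sum the parallel branches M1, M2, M3, M4
Step 2 - series reduction of M5, M6
Step 3 - close the feedback loop around (M1+M2+M3+M4), (M5*M6)
At step 2 the group reduced is series.

Therefore the answer is series.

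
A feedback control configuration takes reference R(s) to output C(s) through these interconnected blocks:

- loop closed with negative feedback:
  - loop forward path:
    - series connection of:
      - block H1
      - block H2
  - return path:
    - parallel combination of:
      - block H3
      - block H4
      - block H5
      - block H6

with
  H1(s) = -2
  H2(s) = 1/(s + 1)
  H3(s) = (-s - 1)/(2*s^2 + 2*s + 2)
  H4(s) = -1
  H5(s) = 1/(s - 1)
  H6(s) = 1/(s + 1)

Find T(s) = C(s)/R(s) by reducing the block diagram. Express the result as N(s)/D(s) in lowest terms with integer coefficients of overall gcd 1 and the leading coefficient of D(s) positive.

Step 1 - series reduction of H1, H2 -> (-2)/(s + 1)
Step 2 - reduce the parallel group H3, H4, H5, H6 -> (-2*s^4 + s^3 + 3*s^2 + 7*s + 3)/(2*s^4 + 2*s^3 - 2*s - 2)
Step 3 - feedback reduction of (H1*H2), (H3+H4+H5+H6): this yields T(s), and no further normalization is needed

Hence the answer: (-2*s^4 - 2*s^3 + 2*s + 2)/(s^5 + 4*s^4 - 4*s^2 - 9*s - 4)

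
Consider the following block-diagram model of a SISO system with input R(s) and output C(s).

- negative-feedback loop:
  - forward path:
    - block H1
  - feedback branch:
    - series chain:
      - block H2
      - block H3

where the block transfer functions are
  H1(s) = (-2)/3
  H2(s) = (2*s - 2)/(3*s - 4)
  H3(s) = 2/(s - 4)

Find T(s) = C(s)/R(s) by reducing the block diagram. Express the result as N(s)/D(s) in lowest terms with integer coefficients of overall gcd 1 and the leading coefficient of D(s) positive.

Step 1 - combine H2, H3 in series; result (4*s - 4)/(3*s^2 - 16*s + 16)
Step 2 - reduce the feedback loop with forward H1 and return (H2*H3); the result is T(s) itself (integer coefficients, no common factor, positive leading denominator coefficient)

Therefore the answer is (-6*s^2 + 32*s - 32)/(9*s^2 - 56*s + 56).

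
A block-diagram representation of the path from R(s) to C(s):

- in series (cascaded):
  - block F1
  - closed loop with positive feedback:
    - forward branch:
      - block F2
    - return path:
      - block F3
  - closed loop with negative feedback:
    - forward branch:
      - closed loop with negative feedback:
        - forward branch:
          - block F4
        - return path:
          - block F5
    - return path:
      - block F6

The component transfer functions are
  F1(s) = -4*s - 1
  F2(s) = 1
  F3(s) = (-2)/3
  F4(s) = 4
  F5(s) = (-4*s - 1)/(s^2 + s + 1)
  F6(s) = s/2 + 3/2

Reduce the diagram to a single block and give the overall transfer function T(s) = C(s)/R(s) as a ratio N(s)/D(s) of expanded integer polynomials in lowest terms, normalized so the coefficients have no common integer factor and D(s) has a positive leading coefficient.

The answer is (-48*s^3 - 60*s^2 - 60*s - 12)/(10*s^3 + 45*s^2 - 35*s + 15).

Reasoning:
Step 1: collapse the loop (F2 forward, F3 return); result 3/5
Step 2: collapse the loop (F4 forward, F5 return); result (4*s^2 + 4*s + 4)/(s^2 - 15*s - 3)
Step 3: collapse the loop ([F4/(1+F4*F5)] forward, F6 return); result (4*s^2 + 4*s + 4)/(2*s^3 + 9*s^2 - 7*s + 3)
Step 4: cascade F1, [F2/(1-F2*F3)], [[F4/(1+F4*F5)]/(1+[F4/(1+F4*F5)]*F6)] - this is the overall T(s), already in the required normalized form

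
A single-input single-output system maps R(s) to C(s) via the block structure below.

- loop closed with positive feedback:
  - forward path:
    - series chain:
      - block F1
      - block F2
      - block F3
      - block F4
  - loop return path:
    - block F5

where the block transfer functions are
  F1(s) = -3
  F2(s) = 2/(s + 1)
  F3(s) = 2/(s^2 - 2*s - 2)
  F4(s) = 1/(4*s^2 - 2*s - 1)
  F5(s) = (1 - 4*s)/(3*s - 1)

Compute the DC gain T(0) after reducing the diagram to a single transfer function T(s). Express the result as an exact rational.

Answer: 6/5

Working:
Step 1: combine F1, F2, F3, F4 in series = (-12)/(4*s^5 - 6*s^4 - 15*s^3 + s^2 + 8*s + 2)
Step 2: feedback reduction of (F1*F2*F3*F4), F5 = (12 - 36*s)/(12*s^6 - 22*s^5 - 39*s^4 + 18*s^3 + 23*s^2 - 50*s + 10)
Step 2 gives the overall T(s). Then T(0) = 12/10 = 6/5.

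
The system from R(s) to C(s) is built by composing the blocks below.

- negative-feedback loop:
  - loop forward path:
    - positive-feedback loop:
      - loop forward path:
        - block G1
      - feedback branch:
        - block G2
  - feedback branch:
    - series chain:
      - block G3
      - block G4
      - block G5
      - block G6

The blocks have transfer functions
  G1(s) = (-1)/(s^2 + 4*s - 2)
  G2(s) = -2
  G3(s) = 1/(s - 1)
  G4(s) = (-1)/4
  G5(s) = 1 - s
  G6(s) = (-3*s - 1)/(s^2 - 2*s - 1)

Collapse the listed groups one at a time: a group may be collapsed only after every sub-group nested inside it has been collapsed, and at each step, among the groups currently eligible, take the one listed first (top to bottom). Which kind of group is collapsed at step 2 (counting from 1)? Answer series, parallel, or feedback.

Answer: series

Working:
1. collapse the loop (G1 forward, G2 return)
2. combine G3, G4, G5, G6 in series
3. collapse the loop ([G1/(1-G1*G2)] forward, (G3*G4*G5*G6) return)
Step 2: series.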